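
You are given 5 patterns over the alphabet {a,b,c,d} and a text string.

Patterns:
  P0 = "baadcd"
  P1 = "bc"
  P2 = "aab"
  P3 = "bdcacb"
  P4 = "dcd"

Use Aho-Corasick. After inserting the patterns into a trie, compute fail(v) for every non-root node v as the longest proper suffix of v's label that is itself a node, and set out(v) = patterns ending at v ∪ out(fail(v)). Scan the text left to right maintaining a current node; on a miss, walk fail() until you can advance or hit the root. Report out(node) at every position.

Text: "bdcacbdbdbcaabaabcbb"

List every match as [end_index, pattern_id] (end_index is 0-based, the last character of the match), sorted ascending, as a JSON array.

Build automaton:
Trie (insert patterns):
  0='ε' goto a→8 b→1 d→16
  1='b' goto a→2 c→7 d→11
  2='ba' goto a→3
  3='baa' goto d→4
  4='baad' goto c→5
  5='baadc' goto d→6
  6='baadcd' goto ·  [P0 ends]
  7='bc' goto ·  [P1 ends]
  8='a' goto a→9
  9='aa' goto b→10
  10='aab' goto ·  [P2 ends]
  11='bd' goto c→12
  12='bdc' goto a→13
  13='bdca' goto c→14
  14='bdcac' goto b→15
  15='bdcacb' goto ·  [P3 ends]
  16='d' goto c→17
  17='dc' goto d→18
  18='dcd' goto ·  [P4 ends]

BFS fail/out derivation:
  n1('b'): parent n0 fail=0; on 'b' 0 → fail=0;  out ∅∪∅=∅
  n8('a'): parent n0 fail=0; on 'a' 0 → fail=0;  out ∅∪∅=∅
  n16('d'): parent n0 fail=0; on 'd' 0 → fail=0;  out ∅∪∅=∅
  n2('ba'): parent n1 fail=0; on 'a' 0 → fail=8;  out ∅∪∅=∅
  n7('bc'): parent n1 fail=0; on 'c' 0 → fail=0;  out {1}∪∅={1}
  n9('aa'): parent n8 fail=0; on 'a' 0 → fail=8;  out ∅∪∅=∅
  n11('bd'): parent n1 fail=0; on 'd' 0 → fail=16;  out ∅∪∅=∅
  n17('dc'): parent n16 fail=0; on 'c' 0 → fail=0;  out ∅∪∅=∅
  n3('baa'): parent n2 fail=8; on 'a' 8 → fail=9;  out ∅∪∅=∅
  n10('aab'): parent n9 fail=8; on 'b' 8→0 → fail=1;  out {2}∪∅={2}
  n12('bdc'): parent n11 fail=16; on 'c' 16 → fail=17;  out ∅∪∅=∅
  n18('dcd'): parent n17 fail=0; on 'd' 0 → fail=16;  out {4}∪∅={4}
  n4('baad'): parent n3 fail=9; on 'd' 9→8→0 → fail=16;  out ∅∪∅=∅
  n13('bdca'): parent n12 fail=17; on 'a' 17→0 → fail=8;  out ∅∪∅=∅
  n5('baadc'): parent n4 fail=16; on 'c' 16 → fail=17;  out ∅∪∅=∅
  n14('bdcac'): parent n13 fail=8; on 'c' 8→0 → fail=0;  out ∅∪∅=∅
  n6('baadcd'): parent n5 fail=17; on 'd' 17 → fail=18;  out {0}∪{4}={0,4}
  n15('bdcacb'): parent n14 fail=0; on 'b' 0 → fail=1;  out {3}∪∅={3}

Scan:
pos 0 'b': at 1
pos 1 'd': at 11
pos 2 'c': at 12
pos 3 'a': at 13
pos 4 'c': at 14
pos 5 'b': at 15  emit P3@[0:5]
pos 6 'd': at 11 ·f
pos 7 'b': at 1 ·f
pos 8 'd': at 11
pos 9 'b': at 1 ·f
pos 10 'c': at 7  emit P1@[9:10]
pos 11 'a': at 8 ·f
pos 12 'a': at 9
pos 13 'b': at 10  emit P2@[11:13]
pos 14 'a': at 2 ·f
pos 15 'a': at 3
pos 16 'b': at 10 ·f  emit P2@[14:16]
pos 17 'c': at 7 ·f  emit P1@[16:17]
pos 18 'b': at 1 ·f
pos 19 'b': at 1 ·f

All matches (sorted): [[5,3],[10,1],[13,2],[16,2],[17,1]]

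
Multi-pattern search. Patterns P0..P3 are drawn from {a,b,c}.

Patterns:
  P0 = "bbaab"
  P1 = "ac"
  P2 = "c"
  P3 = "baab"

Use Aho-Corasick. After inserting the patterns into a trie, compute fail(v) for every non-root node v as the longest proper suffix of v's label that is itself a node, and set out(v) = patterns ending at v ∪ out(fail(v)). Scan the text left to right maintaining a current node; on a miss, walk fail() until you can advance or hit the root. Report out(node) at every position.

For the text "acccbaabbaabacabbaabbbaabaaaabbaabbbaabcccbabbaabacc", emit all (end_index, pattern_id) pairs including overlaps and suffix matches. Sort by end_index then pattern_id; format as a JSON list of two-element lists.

Build automaton:
Trie nodes:
  n0 'ε': a→6 b→1 c→8
  n1 'b': a→9 b→2
  n2 'bb': a→3
  n3 'bba': a→4
  n4 'bbaa': b→5
  n5 'bbaab': ·  ←P0
  n6 'a': c→7
  n7 'ac': ·  ←P1
  n8 'c': ·  ←P2
  n9 'ba': a→10
  n10 'baa': b→11
  n11 'baab': ·  ←P3

BFS fail/out derivation:
  n1('b'): parent n0 fail=0; on 'b' 0 → fail=0;  out ∅∪∅=∅
  n6('a'): parent n0 fail=0; on 'a' 0 → fail=0;  out ∅∪∅=∅
  n8('c'): parent n0 fail=0; on 'c' 0 → fail=0;  out {2}∪∅={2}
  n2('bb'): parent n1 fail=0; on 'b' 0 → fail=1;  out ∅∪∅=∅
  n7('ac'): parent n6 fail=0; on 'c' 0 → fail=8;  out {1}∪{2}={1,2}
  n9('ba'): parent n1 fail=0; on 'a' 0 → fail=6;  out ∅∪∅=∅
  n3('bba'): parent n2 fail=1; on 'a' 1 → fail=9;  out ∅∪∅=∅
  n10('baa'): parent n9 fail=6; on 'a' 6→0 → fail=6;  out ∅∪∅=∅
  n4('bbaa'): parent n3 fail=9; on 'a' 9 → fail=10;  out ∅∪∅=∅
  n11('baab'): parent n10 fail=6; on 'b' 6→0 → fail=1;  out {3}∪∅={3}
  n5('bbaab'): parent n4 fail=10; on 'b' 10 → fail=11;  out {0}∪{3}={0,3}

Scan:
[0] read 'a'  n0⇒n6
[1] read 'c'  n6⇒n7  emit P1@[0:1],P2@[1:1]
[2] read 'c'  n7⇒n8 ·f  emit P2@[2:2]
[3] read 'c'  n8⇒n8 ·f  emit P2@[3:3]
[4] read 'b'  n8⇒n1 ·f
[5] read 'a'  n1⇒n9
[6] read 'a'  n9⇒n10
[7] read 'b'  n10⇒n11  emit P3@[4:7]
[8] read 'b'  n11⇒n2 ·f
[9] read 'a'  n2⇒n3
[10] read 'a'  n3⇒n4
[11] read 'b'  n4⇒n5  emit P0@[7:11],P3@[8:11]
[12] read 'a'  n5⇒n9 ·f
[13] read 'c'  n9⇒n7 ·f  emit P1@[12:13],P2@[13:13]
[14] read 'a'  n7⇒n6 ·f
[15] read 'b'  n6⇒n1 ·f
[16] read 'b'  n1⇒n2
[17] read 'a'  n2⇒n3
[18] read 'a'  n3⇒n4
[19] read 'b'  n4⇒n5  emit P0@[15:19],P3@[16:19]
[20] read 'b'  n5⇒n2 ·f
[21] read 'b'  n2⇒n2 ·f
[22] read 'a'  n2⇒n3
[23] read 'a'  n3⇒n4
[24] read 'b'  n4⇒n5  emit P0@[20:24],P3@[21:24]
[25] read 'a'  n5⇒n9 ·f
[26] read 'a'  n9⇒n10
[27] read 'a'  n10⇒n6 ·f
[28] read 'a'  n6⇒n6 ·f
[29] read 'b'  n6⇒n1 ·f
[30] read 'b'  n1⇒n2
[31] read 'a'  n2⇒n3
[32] read 'a'  n3⇒n4
[33] read 'b'  n4⇒n5  emit P0@[29:33],P3@[30:33]
[34] read 'b'  n5⇒n2 ·f
[35] read 'b'  n2⇒n2 ·f
[36] read 'a'  n2⇒n3
[37] read 'a'  n3⇒n4
[38] read 'b'  n4⇒n5  emit P0@[34:38],P3@[35:38]
[39] read 'c'  n5⇒n8 ·f  emit P2@[39:39]
[40] read 'c'  n8⇒n8 ·f  emit P2@[40:40]
[41] read 'c'  n8⇒n8 ·f  emit P2@[41:41]
[42] read 'b'  n8⇒n1 ·f
[43] read 'a'  n1⇒n9
[44] read 'b'  n9⇒n1 ·f
[45] read 'b'  n1⇒n2
[46] read 'a'  n2⇒n3
[47] read 'a'  n3⇒n4
[48] read 'b'  n4⇒n5  emit P0@[44:48],P3@[45:48]
[49] read 'a'  n5⇒n9 ·f
[50] read 'c'  n9⇒n7 ·f  emit P1@[49:50],P2@[50:50]
[51] read 'c'  n7⇒n8 ·f  emit P2@[51:51]

Matches: [[1,1],[1,2],[2,2],[3,2],[7,3],[11,0],[11,3],[13,1],[13,2],[19,0],[19,3],[24,0],[24,3],[33,0],[33,3],[38,0],[38,3],[39,2],[40,2],[41,2],[48,0],[48,3],[50,1],[50,2],[51,2]]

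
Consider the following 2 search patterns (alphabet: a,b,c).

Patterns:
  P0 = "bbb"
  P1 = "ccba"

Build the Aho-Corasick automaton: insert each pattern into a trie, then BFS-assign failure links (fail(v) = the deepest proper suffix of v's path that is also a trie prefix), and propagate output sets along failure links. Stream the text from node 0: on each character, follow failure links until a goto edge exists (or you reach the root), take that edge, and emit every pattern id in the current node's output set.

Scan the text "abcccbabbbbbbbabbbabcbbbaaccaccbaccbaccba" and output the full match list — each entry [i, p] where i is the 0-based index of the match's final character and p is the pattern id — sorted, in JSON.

Build:
Trie (insert patterns):
  n0 'ε': b→1 c→4
  n1 'b': b→2
  n2 'bb': b→3
  n3 'bbb': ·  ←P0
  n4 'c': c→5
  n5 'cc': b→6
  n6 'ccb': a→7
  n7 'ccba': ·  ←P1

BFS fail/out derivation:
  n1('b'): parent n0 fail=0; on 'b' 0 → fail=0;  out ∅∪∅=∅
  n4('c'): parent n0 fail=0; on 'c' 0 → fail=0;  out ∅∪∅=∅
  n2('bb'): parent n1 fail=0; on 'b' 0 → fail=1;  out ∅∪∅=∅
  n5('cc'): parent n4 fail=0; on 'c' 0 → fail=4;  out ∅∪∅=∅
  n3('bbb'): parent n2 fail=1; on 'b' 1 → fail=2;  out {0}∪∅={0}
  n6('ccb'): parent n5 fail=4; on 'b' 4→0 → fail=1;  out ∅∪∅=∅
  n7('ccba'): parent n6 fail=1; on 'a' 1→0 → fail=0;  out {1}∪∅={1}

Text stream:
[0] read 'a'  n0⇒n0
[1] read 'b'  n0⇒n1
[2] read 'c'  n1⇒n4 (via fail)
[3] read 'c'  n4⇒n5
[4] read 'c'  n5⇒n5 (via fail)
[5] read 'b'  n5⇒n6
[6] read 'a'  n6⇒n7  emit P1@[3:6]
[7] read 'b'  n7⇒n1 (via fail)
[8] read 'b'  n1⇒n2
[9] read 'b'  n2⇒n3  emit P0@[7:9]
[10] read 'b'  n3⇒n3 (via fail)  emit P0@[8:10]
[11] read 'b'  n3⇒n3 (via fail)  emit P0@[9:11]
[12] read 'b'  n3⇒n3 (via fail)  emit P0@[10:12]
[13] read 'b'  n3⇒n3 (via fail)  emit P0@[11:13]
[14] read 'a'  n3⇒n0 (via fail)
[15] read 'b'  n0⇒n1
[16] read 'b'  n1⇒n2
[17] read 'b'  n2⇒n3  emit P0@[15:17]
[18] read 'a'  n3⇒n0 (via fail)
[19] read 'b'  n0⇒n1
[20] read 'c'  n1⇒n4 (via fail)
[21] read 'b'  n4⇒n1 (via fail)
[22] read 'b'  n1⇒n2
[23] read 'b'  n2⇒n3  emit P0@[21:23]
[24] read 'a'  n3⇒n0 (via fail)
[25] read 'a'  n0⇒n0
[26] read 'c'  n0⇒n4
[27] read 'c'  n4⇒n5
[28] read 'a'  n5⇒n0 (via fail)
[29] read 'c'  n0⇒n4
[30] read 'c'  n4⇒n5
[31] read 'b'  n5⇒n6
[32] read 'a'  n6⇒n7  emit P1@[29:32]
[33] read 'c'  n7⇒n4 (via fail)
[34] read 'c'  n4⇒n5
[35] read 'b'  n5⇒n6
[36] read 'a'  n6⇒n7  emit P1@[33:36]
[37] read 'c'  n7⇒n4 (via fail)
[38] read 'c'  n4⇒n5
[39] read 'b'  n5⇒n6
[40] read 'a'  n6⇒n7  emit P1@[37:40]

All matches (sorted): [[6,1],[9,0],[10,0],[11,0],[12,0],[13,0],[17,0],[23,0],[32,1],[36,1],[40,1]]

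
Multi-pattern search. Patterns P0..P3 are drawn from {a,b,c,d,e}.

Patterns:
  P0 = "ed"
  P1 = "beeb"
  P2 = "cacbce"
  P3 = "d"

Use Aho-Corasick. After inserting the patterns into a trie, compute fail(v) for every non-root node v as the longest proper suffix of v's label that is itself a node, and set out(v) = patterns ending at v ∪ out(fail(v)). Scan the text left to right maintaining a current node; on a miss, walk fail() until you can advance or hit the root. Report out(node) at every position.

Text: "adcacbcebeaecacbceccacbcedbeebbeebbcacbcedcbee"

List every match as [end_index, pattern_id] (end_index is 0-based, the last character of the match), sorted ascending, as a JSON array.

Build automaton:
Trie (insert patterns):
  0='ε' goto b→3 c→7 d→13 e→1
  1='e' goto d→2
  2='ed' goto ·  [P0 ends]
  3='b' goto e→4
  4='be' goto e→5
  5='bee' goto b→6
  6='beeb' goto ·  [P1 ends]
  7='c' goto a→8
  8='ca' goto c→9
  9='cac' goto b→10
  10='cacb' goto c→11
  11='cacbc' goto e→12
  12='cacbce' goto ·  [P2 ends]
  13='d' goto ·  [P3 ends]

BFS fail/out derivation:
  n1('e'): parent n0 fail=0; on 'e' 0 → fail=0;  out ∅∪∅=∅
  n3('b'): parent n0 fail=0; on 'b' 0 → fail=0;  out ∅∪∅=∅
  n7('c'): parent n0 fail=0; on 'c' 0 → fail=0;  out ∅∪∅=∅
  n13('d'): parent n0 fail=0; on 'd' 0 → fail=0;  out {3}∪∅={3}
  n2('ed'): parent n1 fail=0; on 'd' 0 → fail=13;  out {0}∪{3}={0,3}
  n4('be'): parent n3 fail=0; on 'e' 0 → fail=1;  out ∅∪∅=∅
  n8('ca'): parent n7 fail=0; on 'a' 0 → fail=0;  out ∅∪∅=∅
  n5('bee'): parent n4 fail=1; on 'e' 1→0 → fail=1;  out ∅∪∅=∅
  n9('cac'): parent n8 fail=0; on 'c' 0 → fail=7;  out ∅∪∅=∅
  n6('beeb'): parent n5 fail=1; on 'b' 1→0 → fail=3;  out {1}∪∅={1}
  n10('cacb'): parent n9 fail=7; on 'b' 7→0 → fail=3;  out ∅∪∅=∅
  n11('cacbc'): parent n10 fail=3; on 'c' 3→0 → fail=7;  out ∅∪∅=∅
  n12('cacbce'): parent n11 fail=7; on 'e' 7→0 → fail=1;  out {2}∪∅={2}

Text stream:
pos 0 'a': at 0
pos 1 'd': at 13  emit P3@[1:1]
pos 2 'c': at 7 ·f
pos 3 'a': at 8
pos 4 'c': at 9
pos 5 'b': at 10
pos 6 'c': at 11
pos 7 'e': at 12  emit P2@[2:7]
pos 8 'b': at 3 ·f
pos 9 'e': at 4
pos 10 'a': at 0 ·f
pos 11 'e': at 1
pos 12 'c': at 7 ·f
pos 13 'a': at 8
pos 14 'c': at 9
pos 15 'b': at 10
pos 16 'c': at 11
pos 17 'e': at 12  emit P2@[12:17]
pos 18 'c': at 7 ·f
pos 19 'c': at 7 ·f
pos 20 'a': at 8
pos 21 'c': at 9
pos 22 'b': at 10
pos 23 'c': at 11
pos 24 'e': at 12  emit P2@[19:24]
pos 25 'd': at 2 ·f  emit P0@[24:25],P3@[25:25]
pos 26 'b': at 3 ·f
pos 27 'e': at 4
pos 28 'e': at 5
pos 29 'b': at 6  emit P1@[26:29]
pos 30 'b': at 3 ·f
pos 31 'e': at 4
pos 32 'e': at 5
pos 33 'b': at 6  emit P1@[30:33]
pos 34 'b': at 3 ·f
pos 35 'c': at 7 ·f
pos 36 'a': at 8
pos 37 'c': at 9
pos 38 'b': at 10
pos 39 'c': at 11
pos 40 'e': at 12  emit P2@[35:40]
pos 41 'd': at 2 ·f  emit P0@[40:41],P3@[41:41]
pos 42 'c': at 7 ·f
pos 43 'b': at 3 ·f
pos 44 'e': at 4
pos 45 'e': at 5

All matches (sorted): [[1,3],[7,2],[17,2],[24,2],[25,0],[25,3],[29,1],[33,1],[40,2],[41,0],[41,3]]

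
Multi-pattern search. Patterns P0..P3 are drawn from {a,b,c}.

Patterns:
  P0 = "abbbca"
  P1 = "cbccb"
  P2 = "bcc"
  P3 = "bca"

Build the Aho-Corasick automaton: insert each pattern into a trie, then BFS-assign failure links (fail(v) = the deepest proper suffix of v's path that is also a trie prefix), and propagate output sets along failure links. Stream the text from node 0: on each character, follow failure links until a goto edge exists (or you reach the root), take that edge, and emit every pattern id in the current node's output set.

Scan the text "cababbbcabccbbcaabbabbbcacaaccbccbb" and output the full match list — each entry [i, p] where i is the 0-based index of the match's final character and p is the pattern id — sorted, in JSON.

Build:
Trie (insert patterns):
  0='ε' goto a→1 b→12 c→7
  1='a' goto b→2
  2='ab' goto b→3
  3='abb' goto b→4
  4='abbb' goto c→5
  5='abbbc' goto a→6
  6='abbbca' goto ·  ←P0
  7='c' goto b→8
  8='cb' goto c→9
  9='cbc' goto c→10
  10='cbcc' goto b→11
  11='cbccb' goto ·  ←P1
  12='b' goto c→13
  13='bc' goto a→15 c→14
  14='bcc' goto ·  ←P2
  15='bca' goto ·  ←P3

BFS fail/out derivation:
  n1('a'): parent n0 fail=0; on 'a' 0 → fail=0;  out ∅∪∅=∅
  n7('c'): parent n0 fail=0; on 'c' 0 → fail=0;  out ∅∪∅=∅
  n12('b'): parent n0 fail=0; on 'b' 0 → fail=0;  out ∅∪∅=∅
  n2('ab'): parent n1 fail=0; on 'b' 0 → fail=12;  out ∅∪∅=∅
  n8('cb'): parent n7 fail=0; on 'b' 0 → fail=12;  out ∅∪∅=∅
  n13('bc'): parent n12 fail=0; on 'c' 0 → fail=7;  out ∅∪∅=∅
  n3('abb'): parent n2 fail=12; on 'b' 12→0 → fail=12;  out ∅∪∅=∅
  n9('cbc'): parent n8 fail=12; on 'c' 12 → fail=13;  out ∅∪∅=∅
  n14('bcc'): parent n13 fail=7; on 'c' 7→0 → fail=7;  out {2}∪∅={2}
  n15('bca'): parent n13 fail=7; on 'a' 7→0 → fail=1;  out {3}∪∅={3}
  n4('abbb'): parent n3 fail=12; on 'b' 12→0 → fail=12;  out ∅∪∅=∅
  n10('cbcc'): parent n9 fail=13; on 'c' 13 → fail=14;  out ∅∪{2}={2}
  n5('abbbc'): parent n4 fail=12; on 'c' 12 → fail=13;  out ∅∪∅=∅
  n11('cbccb'): parent n10 fail=14; on 'b' 14→7 → fail=8;  out {1}∪∅={1}
  n6('abbbca'): parent n5 fail=13; on 'a' 13 → fail=15;  out {0}∪{3}={0,3}

Text stream:
i=0 'c': node 0→7
i=1 'a': node 7→1 (via fail)
i=2 'b': node 1→2
i=3 'a': node 2→1 (via fail)
i=4 'b': node 1→2
i=5 'b': node 2→3
i=6 'b': node 3→4
i=7 'c': node 4→5
i=8 'a': node 5→6  → match P0@[3:8],P3@[6:8]
i=9 'b': node 6→2 (via fail)
i=10 'c': node 2→13 (via fail)
i=11 'c': node 13→14  → match P2@[9:11]
i=12 'b': node 14→8 (via fail)
i=13 'b': node 8→12 (via fail)
i=14 'c': node 12→13
i=15 'a': node 13→15  → match P3@[13:15]
i=16 'a': node 15→1 (via fail)
i=17 'b': node 1→2
i=18 'b': node 2→3
i=19 'a': node 3→1 (via fail)
i=20 'b': node 1→2
i=21 'b': node 2→3
i=22 'b': node 3→4
i=23 'c': node 4→5
i=24 'a': node 5→6  → match P0@[19:24],P3@[22:24]
i=25 'c': node 6→7 (via fail)
i=26 'a': node 7→1 (via fail)
i=27 'a': node 1→1 (via fail)
i=28 'c': node 1→7 (via fail)
i=29 'c': node 7→7 (via fail)
i=30 'b': node 7→8
i=31 'c': node 8→9
i=32 'c': node 9→10  → match P2@[30:32]
i=33 'b': node 10→11  → match P1@[29:33]
i=34 'b': node 11→12 (via fail)

Result: [[8,0],[8,3],[11,2],[15,3],[24,0],[24,3],[32,2],[33,1]]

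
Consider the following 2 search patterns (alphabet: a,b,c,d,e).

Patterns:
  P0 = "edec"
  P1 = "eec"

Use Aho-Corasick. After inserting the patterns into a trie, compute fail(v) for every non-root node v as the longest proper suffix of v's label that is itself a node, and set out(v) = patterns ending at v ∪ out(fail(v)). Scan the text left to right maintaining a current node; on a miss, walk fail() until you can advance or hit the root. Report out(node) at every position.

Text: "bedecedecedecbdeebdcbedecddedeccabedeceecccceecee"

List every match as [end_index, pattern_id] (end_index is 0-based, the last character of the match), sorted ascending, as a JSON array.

Construct AC machine:
Trie (insert patterns):
  n0 'ε': e→1
  n1 'e': d→2 e→5
  n2 'ed': e→3
  n3 'ede': c→4
  n4 'edec': ·  ←P0
  n5 'ee': c→6
  n6 'eec': ·  ←P1

BFS fail/out derivation:
  fail(1) 'e': from fail(0)=0 chase 'e': 0 ⇒ 0;  out=∅∪out(0)=∅
  fail(2) 'ed': from fail(1)=0 chase 'd': 0 ⇒ 0;  out=∅∪out(0)=∅
  fail(5) 'ee': from fail(1)=0 chase 'e': 0 ⇒ 1;  out=∅∪out(1)=∅
  fail(3) 'ede': from fail(2)=0 chase 'e': 0 ⇒ 1;  out=∅∪out(1)=∅
  fail(6) 'eec': from fail(5)=1 chase 'c': 1→0 ⇒ 0;  out={1}∪out(0)={1}
  fail(4) 'edec': from fail(3)=1 chase 'c': 1→0 ⇒ 0;  out={0}∪out(0)={0}

Text stream:
pos 0 'b': at 0
pos 1 'e': at 1
pos 2 'd': at 2
pos 3 'e': at 3
pos 4 'c': at 4  emit P0@[1:4]
pos 5 'e': at 1 (via fail)
pos 6 'd': at 2
pos 7 'e': at 3
pos 8 'c': at 4  emit P0@[5:8]
pos 9 'e': at 1 (via fail)
pos 10 'd': at 2
pos 11 'e': at 3
pos 12 'c': at 4  emit P0@[9:12]
pos 13 'b': at 0 (via fail)
pos 14 'd': at 0
pos 15 'e': at 1
pos 16 'e': at 5
pos 17 'b': at 0 (via fail)
pos 18 'd': at 0
pos 19 'c': at 0
pos 20 'b': at 0
pos 21 'e': at 1
pos 22 'd': at 2
pos 23 'e': at 3
pos 24 'c': at 4  emit P0@[21:24]
pos 25 'd': at 0 (via fail)
pos 26 'd': at 0
pos 27 'e': at 1
pos 28 'd': at 2
pos 29 'e': at 3
pos 30 'c': at 4  emit P0@[27:30]
pos 31 'c': at 0 (via fail)
pos 32 'a': at 0
pos 33 'b': at 0
pos 34 'e': at 1
pos 35 'd': at 2
pos 36 'e': at 3
pos 37 'c': at 4  emit P0@[34:37]
pos 38 'e': at 1 (via fail)
pos 39 'e': at 5
pos 40 'c': at 6  emit P1@[38:40]
pos 41 'c': at 0 (via fail)
pos 42 'c': at 0
pos 43 'c': at 0
pos 44 'e': at 1
pos 45 'e': at 5
pos 46 'c': at 6  emit P1@[44:46]
pos 47 'e': at 1 (via fail)
pos 48 'e': at 5

All matches (sorted): [[4,0],[8,0],[12,0],[24,0],[30,0],[37,0],[40,1],[46,1]]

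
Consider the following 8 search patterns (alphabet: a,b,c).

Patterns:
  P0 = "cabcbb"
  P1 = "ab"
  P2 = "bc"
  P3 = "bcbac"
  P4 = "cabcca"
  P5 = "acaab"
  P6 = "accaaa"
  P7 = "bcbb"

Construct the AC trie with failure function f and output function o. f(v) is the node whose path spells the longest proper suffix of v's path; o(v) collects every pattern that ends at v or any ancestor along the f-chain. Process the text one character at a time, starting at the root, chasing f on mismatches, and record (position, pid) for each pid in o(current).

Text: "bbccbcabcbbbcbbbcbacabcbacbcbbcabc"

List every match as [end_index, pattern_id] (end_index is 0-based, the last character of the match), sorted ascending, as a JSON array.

Construct AC machine:
Trie nodes:
  0='ε' goto a→7 b→9 c→1
  1='c' goto a→2
  2='ca' goto b→3
  3='cab' goto c→4
  4='cabc' goto b→5 c→14
  5='cabcb' goto b→6
  6='cabcbb' goto ·  ←P0
  7='a' goto b→8 c→16
  8='ab' goto ·  ←P1
  9='b' goto c→10
  10='bc' goto b→11  ←P2
  11='bcb' goto a→12 b→24
  12='bcba' goto c→13
  13='bcbac' goto ·  ←P3
  14='cabcc' goto a→15
  15='cabcca' goto ·  ←P4
  16='ac' goto a→17 c→20
  17='aca' goto a→18
  18='acaa' goto b→19
  19='acaab' goto ·  ←P5
  20='acc' goto a→21
  21='acca' goto a→22
  22='accaa' goto a→23
  23='accaaa' goto ·  ←P6
  24='bcbb' goto ·  ←P7

BFS fail/out derivation:
  n1('c'): parent n0 fail=0; on 'c' 0 → fail=0;  out ∅∪∅=∅
  n7('a'): parent n0 fail=0; on 'a' 0 → fail=0;  out ∅∪∅=∅
  n9('b'): parent n0 fail=0; on 'b' 0 → fail=0;  out ∅∪∅=∅
  n2('ca'): parent n1 fail=0; on 'a' 0 → fail=7;  out ∅∪∅=∅
  n8('ab'): parent n7 fail=0; on 'b' 0 → fail=9;  out {1}∪∅={1}
  n10('bc'): parent n9 fail=0; on 'c' 0 → fail=1;  out {2}∪∅={2}
  n16('ac'): parent n7 fail=0; on 'c' 0 → fail=1;  out ∅∪∅=∅
  n3('cab'): parent n2 fail=7; on 'b' 7 → fail=8;  out ∅∪{1}={1}
  n11('bcb'): parent n10 fail=1; on 'b' 1→0 → fail=9;  out ∅∪∅=∅
  n17('aca'): parent n16 fail=1; on 'a' 1 → fail=2;  out ∅∪∅=∅
  n20('acc'): parent n16 fail=1; on 'c' 1→0 → fail=1;  out ∅∪∅=∅
  n4('cabc'): parent n3 fail=8; on 'c' 8→9 → fail=10;  out ∅∪{2}={2}
  n12('bcba'): parent n11 fail=9; on 'a' 9→0 → fail=7;  out ∅∪∅=∅
  n18('acaa'): parent n17 fail=2; on 'a' 2→7→0 → fail=7;  out ∅∪∅=∅
  n21('acca'): parent n20 fail=1; on 'a' 1 → fail=2;  out ∅∪∅=∅
  n24('bcbb'): parent n11 fail=9; on 'b' 9→0 → fail=9;  out {7}∪∅={7}
  n5('cabcb'): parent n4 fail=10; on 'b' 10 → fail=11;  out ∅∪∅=∅
  n13('bcbac'): parent n12 fail=7; on 'c' 7 → fail=16;  out {3}∪∅={3}
  n14('cabcc'): parent n4 fail=10; on 'c' 10→1→0 → fail=1;  out ∅∪∅=∅
  n19('acaab'): parent n18 fail=7; on 'b' 7 → fail=8;  out {5}∪{1}={1,5}
  n22('accaa'): parent n21 fail=2; on 'a' 2→7→0 → fail=7;  out ∅∪∅=∅
  n6('cabcbb'): parent n5 fail=11; on 'b' 11 → fail=24;  out {0}∪{7}={0,7}
  n15('cabcca'): parent n14 fail=1; on 'a' 1 → fail=2;  out {4}∪∅={4}
  n23('accaaa'): parent n22 fail=7; on 'a' 7→0 → fail=7;  out {6}∪∅={6}

Text stream:
i=0 'b': node 0→9
i=1 'b': node 9→9 ·f
i=2 'c': node 9→10  emit P2@[1:2]
i=3 'c': node 10→1 ·f
i=4 'b': node 1→9 ·f
i=5 'c': node 9→10  emit P2@[4:5]
i=6 'a': node 10→2 ·f
i=7 'b': node 2→3  emit P1@[6:7]
i=8 'c': node 3→4  emit P2@[7:8]
i=9 'b': node 4→5
i=10 'b': node 5→6  emit P0@[5:10],P7@[7:10]
i=11 'b': node 6→9 ·f
i=12 'c': node 9→10  emit P2@[11:12]
i=13 'b': node 10→11
i=14 'b': node 11→24  emit P7@[11:14]
i=15 'b': node 24→9 ·f
i=16 'c': node 9→10  emit P2@[15:16]
i=17 'b': node 10→11
i=18 'a': node 11→12
i=19 'c': node 12→13  emit P3@[15:19]
i=20 'a': node 13→17 ·f
i=21 'b': node 17→3 ·f  emit P1@[20:21]
i=22 'c': node 3→4  emit P2@[21:22]
i=23 'b': node 4→5
i=24 'a': node 5→12 ·f
i=25 'c': node 12→13  emit P3@[21:25]
i=26 'b': node 13→9 ·f
i=27 'c': node 9→10  emit P2@[26:27]
i=28 'b': node 10→11
i=29 'b': node 11→24  emit P7@[26:29]
i=30 'c': node 24→10 ·f  emit P2@[29:30]
i=31 'a': node 10→2 ·f
i=32 'b': node 2→3  emit P1@[31:32]
i=33 'c': node 3→4  emit P2@[32:33]

Result: [[2,2],[5,2],[7,1],[8,2],[10,0],[10,7],[12,2],[14,7],[16,2],[19,3],[21,1],[22,2],[25,3],[27,2],[29,7],[30,2],[32,1],[33,2]]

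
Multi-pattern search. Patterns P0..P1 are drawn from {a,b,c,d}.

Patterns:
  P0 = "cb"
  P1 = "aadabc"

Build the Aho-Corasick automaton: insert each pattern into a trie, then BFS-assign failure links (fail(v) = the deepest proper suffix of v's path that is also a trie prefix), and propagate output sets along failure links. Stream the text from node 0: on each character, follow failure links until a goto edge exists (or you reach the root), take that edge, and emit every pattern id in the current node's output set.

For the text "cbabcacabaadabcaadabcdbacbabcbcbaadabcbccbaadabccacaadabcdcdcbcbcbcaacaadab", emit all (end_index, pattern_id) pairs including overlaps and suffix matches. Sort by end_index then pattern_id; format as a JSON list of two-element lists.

Build:
Trie (insert patterns):
  n0 'ε': a→3 c→1
  n1 'c': b→2
  n2 'cb': ·  ←P0
  n3 'a': a→4
  n4 'aa': d→5
  n5 'aad': a→6
  n6 'aada': b→7
  n7 'aadab': c→8
  n8 'aadabc': ·  ←P1

Failure links (BFS by depth):
  n1('c'): parent n0 fail=0; on 'c' 0 → fail=0;  out ∅∪∅=∅
  n3('a'): parent n0 fail=0; on 'a' 0 → fail=0;  out ∅∪∅=∅
  n2('cb'): parent n1 fail=0; on 'b' 0 → fail=0;  out {0}∪∅={0}
  n4('aa'): parent n3 fail=0; on 'a' 0 → fail=3;  out ∅∪∅=∅
  n5('aad'): parent n4 fail=3; on 'd' 3→0 → fail=0;  out ∅∪∅=∅
  n6('aada'): parent n5 fail=0; on 'a' 0 → fail=3;  out ∅∪∅=∅
  n7('aadab'): parent n6 fail=3; on 'b' 3→0 → fail=0;  out ∅∪∅=∅
  n8('aadabc'): parent n7 fail=0; on 'c' 0 → fail=1;  out {1}∪∅={1}

Scan:
pos 0 'c': at 1
pos 1 'b': at 2  → match P0@[0:1]
pos 2 'a': at 3 (fail-walked)
pos 3 'b': at 0 (fail-walked)
pos 4 'c': at 1
pos 5 'a': at 3 (fail-walked)
pos 6 'c': at 1 (fail-walked)
pos 7 'a': at 3 (fail-walked)
pos 8 'b': at 0 (fail-walked)
pos 9 'a': at 3
pos 10 'a': at 4
pos 11 'd': at 5
pos 12 'a': at 6
pos 13 'b': at 7
pos 14 'c': at 8  → match P1@[9:14]
pos 15 'a': at 3 (fail-walked)
pos 16 'a': at 4
pos 17 'd': at 5
pos 18 'a': at 6
pos 19 'b': at 7
pos 20 'c': at 8  → match P1@[15:20]
pos 21 'd': at 0 (fail-walked)
pos 22 'b': at 0
pos 23 'a': at 3
pos 24 'c': at 1 (fail-walked)
pos 25 'b': at 2  → match P0@[24:25]
pos 26 'a': at 3 (fail-walked)
pos 27 'b': at 0 (fail-walked)
pos 28 'c': at 1
pos 29 'b': at 2  → match P0@[28:29]
pos 30 'c': at 1 (fail-walked)
pos 31 'b': at 2  → match P0@[30:31]
pos 32 'a': at 3 (fail-walked)
pos 33 'a': at 4
pos 34 'd': at 5
pos 35 'a': at 6
pos 36 'b': at 7
pos 37 'c': at 8  → match P1@[32:37]
pos 38 'b': at 2 (fail-walked)  → match P0@[37:38]
pos 39 'c': at 1 (fail-walked)
pos 40 'c': at 1 (fail-walked)
pos 41 'b': at 2  → match P0@[40:41]
pos 42 'a': at 3 (fail-walked)
pos 43 'a': at 4
pos 44 'd': at 5
pos 45 'a': at 6
pos 46 'b': at 7
pos 47 'c': at 8  → match P1@[42:47]
pos 48 'c': at 1 (fail-walked)
pos 49 'a': at 3 (fail-walked)
pos 50 'c': at 1 (fail-walked)
pos 51 'a': at 3 (fail-walked)
pos 52 'a': at 4
pos 53 'd': at 5
pos 54 'a': at 6
pos 55 'b': at 7
pos 56 'c': at 8  → match P1@[51:56]
pos 57 'd': at 0 (fail-walked)
pos 58 'c': at 1
pos 59 'd': at 0 (fail-walked)
pos 60 'c': at 1
pos 61 'b': at 2  → match P0@[60:61]
pos 62 'c': at 1 (fail-walked)
pos 63 'b': at 2  → match P0@[62:63]
pos 64 'c': at 1 (fail-walked)
pos 65 'b': at 2  → match P0@[64:65]
pos 66 'c': at 1 (fail-walked)
pos 67 'a': at 3 (fail-walked)
pos 68 'a': at 4
pos 69 'c': at 1 (fail-walked)
pos 70 'a': at 3 (fail-walked)
pos 71 'a': at 4
pos 72 'd': at 5
pos 73 'a': at 6
pos 74 'b': at 7

All matches (sorted): [[1,0],[14,1],[20,1],[25,0],[29,0],[31,0],[37,1],[38,0],[41,0],[47,1],[56,1],[61,0],[63,0],[65,0]]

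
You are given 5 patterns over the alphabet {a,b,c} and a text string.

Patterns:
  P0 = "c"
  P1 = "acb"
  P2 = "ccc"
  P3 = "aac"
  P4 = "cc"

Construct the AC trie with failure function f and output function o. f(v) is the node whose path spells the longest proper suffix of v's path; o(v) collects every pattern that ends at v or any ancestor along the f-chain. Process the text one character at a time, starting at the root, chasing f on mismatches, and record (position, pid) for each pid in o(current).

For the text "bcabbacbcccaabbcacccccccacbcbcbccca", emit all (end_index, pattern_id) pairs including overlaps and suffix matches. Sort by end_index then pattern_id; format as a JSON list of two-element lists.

Build:
Trie (insert patterns):
  n0 'ε': a→2 c→1
  n1 'c': c→5  ←P0
  n2 'a': a→7 c→3
  n3 'ac': b→4
  n4 'acb': ·  ←P1
  n5 'cc': c→6  ←P4
  n6 'ccc': ·  ←P2
  n7 'aa': c→8
  n8 'aac': ·  ←P3

BFS fail/out derivation:
  n1('c'): parent n0 fail=0; on 'c' 0 → fail=0;  out {0}∪∅={0}
  n2('a'): parent n0 fail=0; on 'a' 0 → fail=0;  out ∅∪∅=∅
  n3('ac'): parent n2 fail=0; on 'c' 0 → fail=1;  out ∅∪{0}={0}
  n5('cc'): parent n1 fail=0; on 'c' 0 → fail=1;  out {4}∪{0}={0,4}
  n7('aa'): parent n2 fail=0; on 'a' 0 → fail=2;  out ∅∪∅=∅
  n4('acb'): parent n3 fail=1; on 'b' 1→0 → fail=0;  out {1}∪∅={1}
  n6('ccc'): parent n5 fail=1; on 'c' 1 → fail=5;  out {2}∪{0,4}={0,2,4}
  n8('aac'): parent n7 fail=2; on 'c' 2 → fail=3;  out {3}∪{0}={0,3}

Scan:
pos 0 'b': at 0
pos 1 'c': at 1  → match P0@[1:1]
pos 2 'a': at 2 (via fail)
pos 3 'b': at 0 (via fail)
pos 4 'b': at 0
pos 5 'a': at 2
pos 6 'c': at 3  → match P0@[6:6]
pos 7 'b': at 4  → match P1@[5:7]
pos 8 'c': at 1 (via fail)  → match P0@[8:8]
pos 9 'c': at 5  → match P0@[9:9],P4@[8:9]
pos 10 'c': at 6  → match P0@[10:10],P2@[8:10],P4@[9:10]
pos 11 'a': at 2 (via fail)
pos 12 'a': at 7
pos 13 'b': at 0 (via fail)
pos 14 'b': at 0
pos 15 'c': at 1  → match P0@[15:15]
pos 16 'a': at 2 (via fail)
pos 17 'c': at 3  → match P0@[17:17]
pos 18 'c': at 5 (via fail)  → match P0@[18:18],P4@[17:18]
pos 19 'c': at 6  → match P0@[19:19],P2@[17:19],P4@[18:19]
pos 20 'c': at 6 (via fail)  → match P0@[20:20],P2@[18:20],P4@[19:20]
pos 21 'c': at 6 (via fail)  → match P0@[21:21],P2@[19:21],P4@[20:21]
pos 22 'c': at 6 (via fail)  → match P0@[22:22],P2@[20:22],P4@[21:22]
pos 23 'c': at 6 (via fail)  → match P0@[23:23],P2@[21:23],P4@[22:23]
pos 24 'a': at 2 (via fail)
pos 25 'c': at 3  → match P0@[25:25]
pos 26 'b': at 4  → match P1@[24:26]
pos 27 'c': at 1 (via fail)  → match P0@[27:27]
pos 28 'b': at 0 (via fail)
pos 29 'c': at 1  → match P0@[29:29]
pos 30 'b': at 0 (via fail)
pos 31 'c': at 1  → match P0@[31:31]
pos 32 'c': at 5  → match P0@[32:32],P4@[31:32]
pos 33 'c': at 6  → match P0@[33:33],P2@[31:33],P4@[32:33]
pos 34 'a': at 2 (via fail)

Matches: [[1,0],[6,0],[7,1],[8,0],[9,0],[9,4],[10,0],[10,2],[10,4],[15,0],[17,0],[18,0],[18,4],[19,0],[19,2],[19,4],[20,0],[20,2],[20,4],[21,0],[21,2],[21,4],[22,0],[22,2],[22,4],[23,0],[23,2],[23,4],[25,0],[26,1],[27,0],[29,0],[31,0],[32,0],[32,4],[33,0],[33,2],[33,4]]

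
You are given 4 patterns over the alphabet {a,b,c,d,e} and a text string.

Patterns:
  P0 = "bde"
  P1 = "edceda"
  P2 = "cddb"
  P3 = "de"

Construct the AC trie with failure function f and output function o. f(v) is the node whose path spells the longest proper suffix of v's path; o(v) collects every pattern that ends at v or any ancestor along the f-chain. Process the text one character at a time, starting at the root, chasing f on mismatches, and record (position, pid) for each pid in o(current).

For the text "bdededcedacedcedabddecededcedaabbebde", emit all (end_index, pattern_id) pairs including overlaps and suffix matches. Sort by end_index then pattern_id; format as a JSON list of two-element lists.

Build:
Trie (insert patterns):
  0='ε' goto b→1 c→10 d→14 e→4
  1='b' goto d→2
  2='bd' goto e→3
  3='bde' goto ·  ←P0
  4='e' goto d→5
  5='ed' goto c→6
  6='edc' goto e→7
  7='edce' goto d→8
  8='edced' goto a→9
  9='edceda' goto ·  ←P1
  10='c' goto d→11
  11='cd' goto d→12
  12='cdd' goto b→13
  13='cddb' goto ·  ←P2
  14='d' goto e→15
  15='de' goto ·  ←P3

Failure links (BFS by depth):
  n1('b'): parent n0 fail=0; on 'b' 0 → fail=0;  out ∅∪∅=∅
  n4('e'): parent n0 fail=0; on 'e' 0 → fail=0;  out ∅∪∅=∅
  n10('c'): parent n0 fail=0; on 'c' 0 → fail=0;  out ∅∪∅=∅
  n14('d'): parent n0 fail=0; on 'd' 0 → fail=0;  out ∅∪∅=∅
  n2('bd'): parent n1 fail=0; on 'd' 0 → fail=14;  out ∅∪∅=∅
  n5('ed'): parent n4 fail=0; on 'd' 0 → fail=14;  out ∅∪∅=∅
  n11('cd'): parent n10 fail=0; on 'd' 0 → fail=14;  out ∅∪∅=∅
  n15('de'): parent n14 fail=0; on 'e' 0 → fail=4;  out {3}∪∅={3}
  n3('bde'): parent n2 fail=14; on 'e' 14 → fail=15;  out {0}∪{3}={0,3}
  n6('edc'): parent n5 fail=14; on 'c' 14→0 → fail=10;  out ∅∪∅=∅
  n12('cdd'): parent n11 fail=14; on 'd' 14→0 → fail=14;  out ∅∪∅=∅
  n7('edce'): parent n6 fail=10; on 'e' 10→0 → fail=4;  out ∅∪∅=∅
  n13('cddb'): parent n12 fail=14; on 'b' 14→0 → fail=1;  out {2}∪∅={2}
  n8('edced'): parent n7 fail=4; on 'd' 4 → fail=5;  out ∅∪∅=∅
  n9('edceda'): parent n8 fail=5; on 'a' 5→14→0 → fail=0;  out {1}∪∅={1}

Text stream:
i=0 'b': node 0→1
i=1 'd': node 1→2
i=2 'e': node 2→3  → match P0@[0:2],P3@[1:2]
i=3 'd': node 3→5 (fail-walked)
i=4 'e': node 5→15 (fail-walked)  → match P3@[3:4]
i=5 'd': node 15→5 (fail-walked)
i=6 'c': node 5→6
i=7 'e': node 6→7
i=8 'd': node 7→8
i=9 'a': node 8→9  → match P1@[4:9]
i=10 'c': node 9→10 (fail-walked)
i=11 'e': node 10→4 (fail-walked)
i=12 'd': node 4→5
i=13 'c': node 5→6
i=14 'e': node 6→7
i=15 'd': node 7→8
i=16 'a': node 8→9  → match P1@[11:16]
i=17 'b': node 9→1 (fail-walked)
i=18 'd': node 1→2
i=19 'd': node 2→14 (fail-walked)
i=20 'e': node 14→15  → match P3@[19:20]
i=21 'c': node 15→10 (fail-walked)
i=22 'e': node 10→4 (fail-walked)
i=23 'd': node 4→5
i=24 'e': node 5→15 (fail-walked)  → match P3@[23:24]
i=25 'd': node 15→5 (fail-walked)
i=26 'c': node 5→6
i=27 'e': node 6→7
i=28 'd': node 7→8
i=29 'a': node 8→9  → match P1@[24:29]
i=30 'a': node 9→0 (fail-walked)
i=31 'b': node 0→1
i=32 'b': node 1→1 (fail-walked)
i=33 'e': node 1→4 (fail-walked)
i=34 'b': node 4→1 (fail-walked)
i=35 'd': node 1→2
i=36 'e': node 2→3  → match P0@[34:36],P3@[35:36]

All matches (sorted): [[2,0],[2,3],[4,3],[9,1],[16,1],[20,3],[24,3],[29,1],[36,0],[36,3]]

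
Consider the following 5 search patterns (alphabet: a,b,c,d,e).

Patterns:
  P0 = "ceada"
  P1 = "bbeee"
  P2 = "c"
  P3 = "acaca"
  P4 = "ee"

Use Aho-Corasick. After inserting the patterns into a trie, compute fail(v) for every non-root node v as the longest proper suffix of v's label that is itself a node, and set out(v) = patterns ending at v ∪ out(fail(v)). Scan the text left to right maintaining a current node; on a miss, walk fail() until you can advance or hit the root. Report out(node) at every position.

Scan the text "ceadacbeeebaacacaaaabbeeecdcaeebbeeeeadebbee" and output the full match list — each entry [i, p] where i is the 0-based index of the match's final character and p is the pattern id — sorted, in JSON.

Construct AC machine:
Trie (insert patterns):
  n0 'ε': a→11 b→6 c→1 e→16
  n1 'c': e→2  [P2 ends]
  n2 'ce': a→3
  n3 'cea': d→4
  n4 'cead': a→5
  n5 'ceada': ·  [P0 ends]
  n6 'b': b→7
  n7 'bb': e→8
  n8 'bbe': e→9
  n9 'bbee': e→10
  n10 'bbeee': ·  [P1 ends]
  n11 'a': c→12
  n12 'ac': a→13
  n13 'aca': c→14
  n14 'acac': a→15
  n15 'acaca': ·  [P3 ends]
  n16 'e': e→17
  n17 'ee': ·  [P4 ends]

Failure links (BFS by depth):
  n1('c'): parent n0 fail=0; on 'c' 0 → fail=0;  out {2}∪∅={2}
  n6('b'): parent n0 fail=0; on 'b' 0 → fail=0;  out ∅∪∅=∅
  n11('a'): parent n0 fail=0; on 'a' 0 → fail=0;  out ∅∪∅=∅
  n16('e'): parent n0 fail=0; on 'e' 0 → fail=0;  out ∅∪∅=∅
  n2('ce'): parent n1 fail=0; on 'e' 0 → fail=16;  out ∅∪∅=∅
  n7('bb'): parent n6 fail=0; on 'b' 0 → fail=6;  out ∅∪∅=∅
  n12('ac'): parent n11 fail=0; on 'c' 0 → fail=1;  out ∅∪{2}={2}
  n17('ee'): parent n16 fail=0; on 'e' 0 → fail=16;  out {4}∪∅={4}
  n3('cea'): parent n2 fail=16; on 'a' 16→0 → fail=11;  out ∅∪∅=∅
  n8('bbe'): parent n7 fail=6; on 'e' 6→0 → fail=16;  out ∅∪∅=∅
  n13('aca'): parent n12 fail=1; on 'a' 1→0 → fail=11;  out ∅∪∅=∅
  n4('cead'): parent n3 fail=11; on 'd' 11→0 → fail=0;  out ∅∪∅=∅
  n9('bbee'): parent n8 fail=16; on 'e' 16 → fail=17;  out ∅∪{4}={4}
  n14('acac'): parent n13 fail=11; on 'c' 11 → fail=12;  out ∅∪{2}={2}
  n5('ceada'): parent n4 fail=0; on 'a' 0 → fail=11;  out {0}∪∅={0}
  n10('bbeee'): parent n9 fail=17; on 'e' 17→16 → fail=17;  out {1}∪{4}={1,4}
  n15('acaca'): parent n14 fail=12; on 'a' 12 → fail=13;  out {3}∪∅={3}

Run:
pos 0 'c': at 1  ** P2@[0:0]
pos 1 'e': at 2
pos 2 'a': at 3
pos 3 'd': at 4
pos 4 'a': at 5  ** P0@[0:4]
pos 5 'c': at 12 (fail-walked)  ** P2@[5:5]
pos 6 'b': at 6 (fail-walked)
pos 7 'e': at 16 (fail-walked)
pos 8 'e': at 17  ** P4@[7:8]
pos 9 'e': at 17 (fail-walked)  ** P4@[8:9]
pos 10 'b': at 6 (fail-walked)
pos 11 'a': at 11 (fail-walked)
pos 12 'a': at 11 (fail-walked)
pos 13 'c': at 12  ** P2@[13:13]
pos 14 'a': at 13
pos 15 'c': at 14  ** P2@[15:15]
pos 16 'a': at 15  ** P3@[12:16]
pos 17 'a': at 11 (fail-walked)
pos 18 'a': at 11 (fail-walked)
pos 19 'a': at 11 (fail-walked)
pos 20 'b': at 6 (fail-walked)
pos 21 'b': at 7
pos 22 'e': at 8
pos 23 'e': at 9  ** P4@[22:23]
pos 24 'e': at 10  ** P1@[20:24],P4@[23:24]
pos 25 'c': at 1 (fail-walked)  ** P2@[25:25]
pos 26 'd': at 0 (fail-walked)
pos 27 'c': at 1  ** P2@[27:27]
pos 28 'a': at 11 (fail-walked)
pos 29 'e': at 16 (fail-walked)
pos 30 'e': at 17  ** P4@[29:30]
pos 31 'b': at 6 (fail-walked)
pos 32 'b': at 7
pos 33 'e': at 8
pos 34 'e': at 9  ** P4@[33:34]
pos 35 'e': at 10  ** P1@[31:35],P4@[34:35]
pos 36 'e': at 17 (fail-walked)  ** P4@[35:36]
pos 37 'a': at 11 (fail-walked)
pos 38 'd': at 0 (fail-walked)
pos 39 'e': at 16
pos 40 'b': at 6 (fail-walked)
pos 41 'b': at 7
pos 42 'e': at 8
pos 43 'e': at 9  ** P4@[42:43]

All matches (sorted): [[0,2],[4,0],[5,2],[8,4],[9,4],[13,2],[15,2],[16,3],[23,4],[24,1],[24,4],[25,2],[27,2],[30,4],[34,4],[35,1],[35,4],[36,4],[43,4]]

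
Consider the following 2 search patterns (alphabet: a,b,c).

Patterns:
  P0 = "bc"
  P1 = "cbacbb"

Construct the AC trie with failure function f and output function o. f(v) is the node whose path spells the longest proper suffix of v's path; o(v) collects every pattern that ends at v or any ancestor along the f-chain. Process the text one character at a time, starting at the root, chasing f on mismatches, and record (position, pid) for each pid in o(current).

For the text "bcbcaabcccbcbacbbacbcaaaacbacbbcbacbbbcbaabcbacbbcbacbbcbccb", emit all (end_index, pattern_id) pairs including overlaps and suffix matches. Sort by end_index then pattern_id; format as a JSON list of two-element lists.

Construct AC machine:
Trie nodes:
  n0 'ε': b→1 c→3
  n1 'b': c→2
  n2 'bc': ·  ←P0
  n3 'c': b→4
  n4 'cb': a→5
  n5 'cba': c→6
  n6 'cbac': b→7
  n7 'cbacb': b→8
  n8 'cbacbb': ·  ←P1

BFS fail/out derivation:
  fail(1) 'b': from fail(0)=0 chase 'b': 0 ⇒ 0;  out=∅∪out(0)=∅
  fail(3) 'c': from fail(0)=0 chase 'c': 0 ⇒ 0;  out=∅∪out(0)=∅
  fail(2) 'bc': from fail(1)=0 chase 'c': 0 ⇒ 3;  out={0}∪out(3)={0}
  fail(4) 'cb': from fail(3)=0 chase 'b': 0 ⇒ 1;  out=∅∪out(1)=∅
  fail(5) 'cba': from fail(4)=1 chase 'a': 1→0 ⇒ 0;  out=∅∪out(0)=∅
  fail(6) 'cbac': from fail(5)=0 chase 'c': 0 ⇒ 3;  out=∅∪out(3)=∅
  fail(7) 'cbacb': from fail(6)=3 chase 'b': 3 ⇒ 4;  out=∅∪out(4)=∅
  fail(8) 'cbacbb': from fail(7)=4 chase 'b': 4→1→0 ⇒ 1;  out={1}∪out(1)={1}

Text stream:
i=0 'b': node 0→1
i=1 'c': node 1→2  → match P0@[0:1]
i=2 'b': node 2→4 ·f
i=3 'c': node 4→2 ·f  → match P0@[2:3]
i=4 'a': node 2→0 ·f
i=5 'a': node 0→0
i=6 'b': node 0→1
i=7 'c': node 1→2  → match P0@[6:7]
i=8 'c': node 2→3 ·f
i=9 'c': node 3→3 ·f
i=10 'b': node 3→4
i=11 'c': node 4→2 ·f  → match P0@[10:11]
i=12 'b': node 2→4 ·f
i=13 'a': node 4→5
i=14 'c': node 5→6
i=15 'b': node 6→7
i=16 'b': node 7→8  → match P1@[11:16]
i=17 'a': node 8→0 ·f
i=18 'c': node 0→3
i=19 'b': node 3→4
i=20 'c': node 4→2 ·f  → match P0@[19:20]
i=21 'a': node 2→0 ·f
i=22 'a': node 0→0
i=23 'a': node 0→0
i=24 'a': node 0→0
i=25 'c': node 0→3
i=26 'b': node 3→4
i=27 'a': node 4→5
i=28 'c': node 5→6
i=29 'b': node 6→7
i=30 'b': node 7→8  → match P1@[25:30]
i=31 'c': node 8→2 ·f  → match P0@[30:31]
i=32 'b': node 2→4 ·f
i=33 'a': node 4→5
i=34 'c': node 5→6
i=35 'b': node 6→7
i=36 'b': node 7→8  → match P1@[31:36]
i=37 'b': node 8→1 ·f
i=38 'c': node 1→2  → match P0@[37:38]
i=39 'b': node 2→4 ·f
i=40 'a': node 4→5
i=41 'a': node 5→0 ·f
i=42 'b': node 0→1
i=43 'c': node 1→2  → match P0@[42:43]
i=44 'b': node 2→4 ·f
i=45 'a': node 4→5
i=46 'c': node 5→6
i=47 'b': node 6→7
i=48 'b': node 7→8  → match P1@[43:48]
i=49 'c': node 8→2 ·f  → match P0@[48:49]
i=50 'b': node 2→4 ·f
i=51 'a': node 4→5
i=52 'c': node 5→6
i=53 'b': node 6→7
i=54 'b': node 7→8  → match P1@[49:54]
i=55 'c': node 8→2 ·f  → match P0@[54:55]
i=56 'b': node 2→4 ·f
i=57 'c': node 4→2 ·f  → match P0@[56:57]
i=58 'c': node 2→3 ·f
i=59 'b': node 3→4

All matches (sorted): [[1,0],[3,0],[7,0],[11,0],[16,1],[20,0],[30,1],[31,0],[36,1],[38,0],[43,0],[48,1],[49,0],[54,1],[55,0],[57,0]]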